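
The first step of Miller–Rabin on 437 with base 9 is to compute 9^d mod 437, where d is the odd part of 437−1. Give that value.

294

437 − 1 = 436 = 2^2 · 109, so d = 109.
9^1 ≡ 9 (mod 437)
9^2 ≡ 9^2 = 81 ≡ 81 (mod 437)
9^4 ≡ 81^2 = 6561 ≡ 6 (mod 437)
9^8 ≡ 6^2 = 36 ≡ 36 (mod 437)
9^16 ≡ 36^2 = 1296 ≡ 422 (mod 437)
9^32 ≡ 422^2 = 178084 ≡ 225 (mod 437)
9^64 ≡ 225^2 = 50625 ≡ 370 (mod 437)
109 = 64 + 32 + 8 + 4 + 1 in binary powers of 2.
So 9^109 ≡ 370 · 225 · 36 · 6 · 9 ≡ 294 (mod 437).
Squaring chain: 294 → 347; never reaches −1, so base 9 is a Miller–Rabin witness that 437 is composite.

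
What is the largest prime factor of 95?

95 = 5 · 19
19 is prime.
So 95 = 5 · 19; the largest prime factor is 19.

19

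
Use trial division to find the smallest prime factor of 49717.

49717 is odd.
Digit sum 28, not divisible by 3.
Ends in 7: not divisible by 5.
7: 49717 = 7·7102 + 3
11: 49717 = 11·4519 + 8
13: 49717 = 13·3824 + 5
17: 49717 = 17·2924 + 9
19: 49717 = 19·2616 + 13
23: 49717 = 23·2161 + 14
29: 49717 = 29·1714 + 11
31: 49717 = 31·1603 + 24
37: 49717 = 37·1343 + 26
41: 49717 = 41·1212 + 25
43: 49717 = 43·1156 + 9
47: 49717 = 47·1057 + 38
53: 49717 = 53·938 + 3
59: 49717 = 59·842 + 39
61: 49717 = 61·815 + 2
67: 49717 = 67·742 + 3
71: 49717 = 71·700 + 17
73: 49717 = 73·681 + 4
79: 49717 = 79·629 + 26
83: 49717 = 83·599

83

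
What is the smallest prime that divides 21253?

21253 is odd.
Digit sum 13, not divisible by 3.
Ends in 3: not divisible by 5.
7: 21253 = 7·3036 + 1
11: 21253 = 11·1932 + 1
13: 21253 = 13·1634 + 11
17: 21253 = 17·1250 + 3
19: 21253 = 19·1118 + 11
23: 21253 = 23·924 + 1
29: 21253 = 29·732 + 25
31: 21253 = 31·685 + 18
37: 21253 = 37·574 + 15
41: 21253 = 41·518 + 15
43: 21253 = 43·494 + 11
47: 21253 = 47·452 + 9
53: 21253 = 53·401

53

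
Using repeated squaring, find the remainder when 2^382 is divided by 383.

2^1 ≡ 2 (mod 383)
2^2 ≡ 2^2 = 4 ≡ 4 (mod 383)
2^4 ≡ 4^2 = 16 ≡ 16 (mod 383)
2^8 ≡ 16^2 = 256 ≡ 256 (mod 383)
2^16 ≡ 256^2 = 65536 ≡ 43 (mod 383)
2^32 ≡ 43^2 = 1849 ≡ 317 (mod 383)
2^64 ≡ 317^2 = 100489 ≡ 143 (mod 383)
2^128 ≡ 143^2 = 20449 ≡ 150 (mod 383)
2^256 ≡ 150^2 = 22500 ≡ 286 (mod 383)
382 = 256 + 64 + 32 + 16 + 8 + 4 + 2 in binary powers of 2.
So 2^382 ≡ 286 · 143 · 317 · 43 · 256 · 16 · 4 ≡ 1 (mod 383).
Since the result is 1, base 2 gives no evidence that 383 is composite.

1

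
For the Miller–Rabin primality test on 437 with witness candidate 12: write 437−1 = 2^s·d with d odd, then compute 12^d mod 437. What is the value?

437 − 1 = 436 = 2^2 · 109, so d = 109.
12^1 ≡ 12 (mod 437)
12^2 ≡ 12^2 = 144 ≡ 144 (mod 437)
12^4 ≡ 144^2 = 20736 ≡ 197 (mod 437)
12^8 ≡ 197^2 = 38809 ≡ 353 (mod 437)
12^16 ≡ 353^2 = 124609 ≡ 64 (mod 437)
12^32 ≡ 64^2 = 4096 ≡ 163 (mod 437)
12^64 ≡ 163^2 = 26569 ≡ 349 (mod 437)
109 = 64 + 32 + 8 + 4 + 1 in binary powers of 2.
So 12^109 ≡ 349 · 163 · 353 · 197 · 12 ≡ 278 (mod 437).
Squaring chain: 278 → 372; never reaches −1, so base 12 is a Miller–Rabin witness that 437 is composite.

278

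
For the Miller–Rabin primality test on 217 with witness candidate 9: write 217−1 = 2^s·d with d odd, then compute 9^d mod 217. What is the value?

217 − 1 = 216 = 2^3 · 27, so d = 27.
9^1 ≡ 9 (mod 217)
9^2 ≡ 9^2 = 81 ≡ 81 (mod 217)
9^4 ≡ 81^2 = 6561 ≡ 51 (mod 217)
9^8 ≡ 51^2 = 2601 ≡ 214 (mod 217)
9^16 ≡ 214^2 = 45796 ≡ 9 (mod 217)
27 = 16 + 8 + 2 + 1 in binary powers of 2.
So 9^27 ≡ 9 · 214 · 81 · 9 ≡ 64 (mod 217).
Squaring chain: 64 → 190 → 78; never reaches −1, so base 9 is a Miller–Rabin witness that 217 is composite.

64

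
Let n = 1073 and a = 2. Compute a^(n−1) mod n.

2^1 ≡ 2 (mod 1073)
2^2 ≡ 2^2 = 4 ≡ 4 (mod 1073)
2^4 ≡ 4^2 = 16 ≡ 16 (mod 1073)
2^8 ≡ 16^2 = 256 ≡ 256 (mod 1073)
2^16 ≡ 256^2 = 65536 ≡ 83 (mod 1073)
2^32 ≡ 83^2 = 6889 ≡ 451 (mod 1073)
2^64 ≡ 451^2 = 203401 ≡ 604 (mod 1073)
2^128 ≡ 604^2 = 364816 ≡ 1069 (mod 1073)
2^256 ≡ 1069^2 = 1142761 ≡ 16 (mod 1073)
2^512 ≡ 16^2 = 256 ≡ 256 (mod 1073)
2^1024 ≡ 256^2 = 65536 ≡ 83 (mod 1073)
1072 = 1024 + 32 + 16 in binary powers of 2.
So 2^1072 ≡ 83 · 451 · 83 ≡ 604 (mod 1073).
Since 604 ≠ 1, base 2 is a Fermat witness: 1073 is composite.

604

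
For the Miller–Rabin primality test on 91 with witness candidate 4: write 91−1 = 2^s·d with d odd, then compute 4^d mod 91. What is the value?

91 − 1 = 90 = 2^1 · 45, so d = 45.
4^1 ≡ 4 (mod 91)
4^2 ≡ 4^2 = 16 ≡ 16 (mod 91)
4^4 ≡ 16^2 = 256 ≡ 74 (mod 91)
4^8 ≡ 74^2 = 5476 ≡ 16 (mod 91)
4^16 ≡ 16^2 = 256 ≡ 74 (mod 91)
4^32 ≡ 74^2 = 5476 ≡ 16 (mod 91)
45 = 32 + 8 + 4 + 1 in binary powers of 2.
So 4^45 ≡ 16 · 16 · 74 · 4 ≡ 64 (mod 91).
Squaring chain: 64; never reaches −1, so base 4 is a Miller–Rabin witness that 91 is composite.

64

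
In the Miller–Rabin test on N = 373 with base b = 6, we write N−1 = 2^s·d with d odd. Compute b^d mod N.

373 − 1 = 372 = 2^2 · 93, so d = 93.
6^1 ≡ 6 (mod 373)
6^2 ≡ 6^2 = 36 ≡ 36 (mod 373)
6^4 ≡ 36^2 = 1296 ≡ 177 (mod 373)
6^8 ≡ 177^2 = 31329 ≡ 370 (mod 373)
6^16 ≡ 370^2 = 136900 ≡ 9 (mod 373)
6^32 ≡ 9^2 = 81 ≡ 81 (mod 373)
6^64 ≡ 81^2 = 6561 ≡ 220 (mod 373)
93 = 64 + 16 + 8 + 4 + 1 in binary powers of 2.
So 6^93 ≡ 220 · 9 · 370 · 177 · 6 ≡ 269 (mod 373).
Squaring chain: 269 → 372; reaches −1, so base 6 does not prove 373 composite.

269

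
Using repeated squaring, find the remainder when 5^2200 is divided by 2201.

1989

5^1 ≡ 5 (mod 2201)
5^2 ≡ 5^2 = 25 ≡ 25 (mod 2201)
5^4 ≡ 25^2 = 625 ≡ 625 (mod 2201)
5^8 ≡ 625^2 = 390625 ≡ 1048 (mod 2201)
5^16 ≡ 1048^2 = 1098304 ≡ 5 (mod 2201)
5^32 ≡ 5^2 = 25 ≡ 25 (mod 2201)
5^64 ≡ 25^2 = 625 ≡ 625 (mod 2201)
5^128 ≡ 625^2 = 390625 ≡ 1048 (mod 2201)
5^256 ≡ 1048^2 = 1098304 ≡ 5 (mod 2201)
5^512 ≡ 5^2 = 25 ≡ 25 (mod 2201)
5^1024 ≡ 25^2 = 625 ≡ 625 (mod 2201)
5^2048 ≡ 625^2 = 390625 ≡ 1048 (mod 2201)
2200 = 2048 + 128 + 16 + 8 in binary powers of 2.
So 5^2200 ≡ 1048 · 1048 · 5 · 1048 ≡ 1989 (mod 2201).
Since 1989 ≠ 1, base 5 is a Fermat witness: 2201 is composite.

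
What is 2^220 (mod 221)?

2^1 ≡ 2 (mod 221)
2^2 ≡ 2^2 = 4 ≡ 4 (mod 221)
2^4 ≡ 4^2 = 16 ≡ 16 (mod 221)
2^8 ≡ 16^2 = 256 ≡ 35 (mod 221)
2^16 ≡ 35^2 = 1225 ≡ 120 (mod 221)
2^32 ≡ 120^2 = 14400 ≡ 35 (mod 221)
2^64 ≡ 35^2 = 1225 ≡ 120 (mod 221)
2^128 ≡ 120^2 = 14400 ≡ 35 (mod 221)
220 = 128 + 64 + 16 + 8 + 4 in binary powers of 2.
So 2^220 ≡ 35 · 120 · 120 · 35 · 16 ≡ 16 (mod 221).
Since 16 ≠ 1, base 2 is a Fermat witness: 221 is composite.

16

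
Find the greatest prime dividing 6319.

6319 = 71 · 89
89 is prime.
So 6319 = 71 · 89; the largest prime factor is 89.

89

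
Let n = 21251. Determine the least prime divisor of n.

79

21251 is odd.
Digit sum 11, not divisible by 3.
Ends in 1: not divisible by 5.
7: 21251 = 7·3035 + 6
11: 21251 = 11·1931 + 10
13: 21251 = 13·1634 + 9
17: 21251 = 17·1250 + 1
19: 21251 = 19·1118 + 9
23: 21251 = 23·923 + 22
29: 21251 = 29·732 + 23
31: 21251 = 31·685 + 16
37: 21251 = 37·574 + 13
41: 21251 = 41·518 + 13
43: 21251 = 43·494 + 9
47: 21251 = 47·452 + 7
53: 21251 = 53·400 + 51
59: 21251 = 59·360 + 11
61: 21251 = 61·348 + 23
67: 21251 = 67·317 + 12
71: 21251 = 71·299 + 22
73: 21251 = 73·291 + 8
79: 21251 = 79·269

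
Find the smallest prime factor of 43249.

43249 is odd.
Digit sum 22, not divisible by 3.
Ends in 9: not divisible by 5.
7: 43249 = 7·6178 + 3
11: 43249 = 11·3931 + 8
13: 43249 = 13·3326 + 11
17: 43249 = 17·2544 + 1
19: 43249 = 19·2276 + 5
23: 43249 = 23·1880 + 9
29: 43249 = 29·1491 + 10
31: 43249 = 31·1395 + 4
37: 43249 = 37·1168 + 33
41: 43249 = 41·1054 + 35
43: 43249 = 43·1005 + 34
47: 43249 = 47·920 + 9
53: 43249 = 53·816 + 1
59: 43249 = 59·733 + 2
61: 43249 = 61·709

61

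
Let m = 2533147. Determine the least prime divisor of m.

2533147 is odd.
Digit sum 25, not divisible by 3.
Ends in 7: not divisible by 5.
7: 2533147 = 7·361878 + 1
11: 2533147 = 11·230286 + 1
13: 2533147 = 13·194857 + 6
17: 2533147 = 17·149008 + 11
19: 2533147 = 19·133323 + 10
23: 2533147 = 23·110136 + 19
29: 2533147 = 29·87349 + 26
31: 2533147 = 31·81714 + 13
37: 2533147 = 37·68463 + 16
41: 2533147 = 41·61784 + 3
43: 2533147 = 43·58910 + 17
47: 2533147 = 47·53896 + 35
53: 2533147 = 53·47795 + 12
59: 2533147 = 59·42934 + 41
61: 2533147 = 61·41527

61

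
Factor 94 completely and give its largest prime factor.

94 = 2 · 47
47 is prime.
So 94 = 2 · 47; the largest prime factor is 47.

47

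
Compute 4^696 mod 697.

4^1 ≡ 4 (mod 697)
4^2 ≡ 4^2 = 16 ≡ 16 (mod 697)
4^4 ≡ 16^2 = 256 ≡ 256 (mod 697)
4^8 ≡ 256^2 = 65536 ≡ 18 (mod 697)
4^16 ≡ 18^2 = 324 ≡ 324 (mod 697)
4^32 ≡ 324^2 = 104976 ≡ 426 (mod 697)
4^64 ≡ 426^2 = 181476 ≡ 256 (mod 697)
4^128 ≡ 256^2 = 65536 ≡ 18 (mod 697)
4^256 ≡ 18^2 = 324 ≡ 324 (mod 697)
4^512 ≡ 324^2 = 104976 ≡ 426 (mod 697)
696 = 512 + 128 + 32 + 16 + 8 in binary powers of 2.
So 4^696 ≡ 426 · 18 · 426 · 324 · 18 ≡ 324 (mod 697).
Since 324 ≠ 1, base 4 is a Fermat witness: 697 is composite.

324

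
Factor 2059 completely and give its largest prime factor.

71

2059 = 29 · 71
71 is prime.
So 2059 = 29 · 71; the largest prime factor is 71.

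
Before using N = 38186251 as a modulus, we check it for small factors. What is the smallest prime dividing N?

89

38186251 is odd.
Digit sum 34, not divisible by 3.
Ends in 1: not divisible by 5.
7: 38186251 = 7·5455178 + 5
11: 38186251 = 11·3471477 + 4
13: 38186251 = 13·2937403 + 12
17: 38186251 = 17·2246250 + 1
19: 38186251 = 19·2009802 + 13
23: 38186251 = 23·1660271 + 18
29: 38186251 = 29·1316767 + 8
31: 38186251 = 31·1231814 + 17
37: 38186251 = 37·1032060 + 31
41: 38186251 = 41·931371 + 40
43: 38186251 = 43·888052 + 15
47: 38186251 = 47·812473 + 20
53: 38186251 = 53·720495 + 16
59: 38186251 = 59·647224 + 35
61: 38186251 = 61·626004 + 7
67: 38186251 = 67·569944 + 3
71: 38186251 = 71·537834 + 37
73: 38186251 = 73·523099 + 24
79: 38186251 = 79·483370 + 21
83: 38186251 = 83·460075 + 26
89: 38186251 = 89·429059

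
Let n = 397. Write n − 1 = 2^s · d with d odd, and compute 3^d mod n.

396

397 − 1 = 396 = 2^2 · 99, so d = 99.
3^1 ≡ 3 (mod 397)
3^2 ≡ 3^2 = 9 ≡ 9 (mod 397)
3^4 ≡ 9^2 = 81 ≡ 81 (mod 397)
3^8 ≡ 81^2 = 6561 ≡ 209 (mod 397)
3^16 ≡ 209^2 = 43681 ≡ 11 (mod 397)
3^32 ≡ 11^2 = 121 ≡ 121 (mod 397)
3^64 ≡ 121^2 = 14641 ≡ 349 (mod 397)
99 = 64 + 32 + 2 + 1 in binary powers of 2.
So 3^99 ≡ 349 · 121 · 9 · 3 ≡ 396 (mod 397).
Since 3^d ≡ 396 (mod 397), base 3 does not prove 397 composite.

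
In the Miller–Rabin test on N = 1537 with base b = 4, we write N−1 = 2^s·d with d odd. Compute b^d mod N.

64

1537 − 1 = 1536 = 2^9 · 3, so d = 3.
4^1 ≡ 4 (mod 1537)
4^2 ≡ 4^2 = 16 ≡ 16 (mod 1537)
3 = 2 + 1 in binary powers of 2.
So 4^3 ≡ 16 · 4 ≡ 64 (mod 1537).
Squaring chain: 64 → 1022 → 861 → 487 → 471 → 513 → 342 → 152 → 49; never reaches −1, so base 4 is a Miller–Rabin witness that 1537 is composite.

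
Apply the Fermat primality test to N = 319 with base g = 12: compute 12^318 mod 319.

144

12^1 ≡ 12 (mod 319)
12^2 ≡ 12^2 = 144 ≡ 144 (mod 319)
12^4 ≡ 144^2 = 20736 ≡ 1 (mod 319)
12^8 ≡ 1^2 = 1 ≡ 1 (mod 319)
12^16 ≡ 1^2 = 1 ≡ 1 (mod 319)
12^32 ≡ 1^2 = 1 ≡ 1 (mod 319)
12^64 ≡ 1^2 = 1 ≡ 1 (mod 319)
12^128 ≡ 1^2 = 1 ≡ 1 (mod 319)
12^256 ≡ 1^2 = 1 ≡ 1 (mod 319)
318 = 256 + 32 + 16 + 8 + 4 + 2 in binary powers of 2.
So 12^318 ≡ 1 · 1 · 1 · 1 · 1 · 144 ≡ 144 (mod 319).
Since 144 ≠ 1, base 12 is a Fermat witness: 319 is composite.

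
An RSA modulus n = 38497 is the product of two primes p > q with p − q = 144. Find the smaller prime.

Since p = q + 144, we have 38497 = q(q + 144), so q² + 144q − 38497 = 0.
Discriminant: 144² + 4·38497 = 20736 + 153988 = 174724; √174724 = 418.
q = (−144 + 418)/2 = 137, and p = q + 144 = 281.
Check: 137 · 281 = 38497.

137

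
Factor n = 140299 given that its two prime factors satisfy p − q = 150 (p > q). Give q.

Since p = q + 150, we have 140299 = q(q + 150), so q² + 150q − 140299 = 0.
Discriminant: 150² + 4·140299 = 22500 + 561196 = 583696; √583696 = 764.
q = (−150 + 764)/2 = 307, and p = q + 150 = 457.
Check: 307 · 457 = 140299.

307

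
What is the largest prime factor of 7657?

31

7657 = 13 · 589
589 = 19 · 31
31 is prime.
So 7657 = 13 · 19 · 31; the largest prime factor is 31.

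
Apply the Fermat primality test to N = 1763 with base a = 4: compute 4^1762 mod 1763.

4^1 ≡ 4 (mod 1763)
4^2 ≡ 4^2 = 16 ≡ 16 (mod 1763)
4^4 ≡ 16^2 = 256 ≡ 256 (mod 1763)
4^8 ≡ 256^2 = 65536 ≡ 305 (mod 1763)
4^16 ≡ 305^2 = 93025 ≡ 1349 (mod 1763)
4^32 ≡ 1349^2 = 1819801 ≡ 385 (mod 1763)
4^64 ≡ 385^2 = 148225 ≡ 133 (mod 1763)
4^128 ≡ 133^2 = 17689 ≡ 59 (mod 1763)
4^256 ≡ 59^2 = 3481 ≡ 1718 (mod 1763)
4^512 ≡ 1718^2 = 2951524 ≡ 262 (mod 1763)
4^1024 ≡ 262^2 = 68644 ≡ 1650 (mod 1763)
1762 = 1024 + 512 + 128 + 64 + 32 + 2 in binary powers of 2.
So 4^1762 ≡ 1650 · 262 · 59 · 133 · 385 · 16 ≡ 508 (mod 1763).
Since 508 ≠ 1, base 4 is a Fermat witness: 1763 is composite.

508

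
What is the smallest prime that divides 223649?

19

223649 is odd.
Digit sum 26, not divisible by 3.
Ends in 9: not divisible by 5.
7: 223649 = 7·31949 + 6
11: 223649 = 11·20331 + 8
13: 223649 = 13·17203 + 10
17: 223649 = 17·13155 + 14
19: 223649 = 19·11771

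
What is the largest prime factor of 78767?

83

78767 = 13 · 6059
6059 = 73 · 83
83 is prime.
So 78767 = 13 · 73 · 83; the largest prime factor is 83.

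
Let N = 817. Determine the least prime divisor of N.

817 is odd.
Digit sum 16, not divisible by 3.
Ends in 7: not divisible by 5.
7: 817 = 7·116 + 5
11: 817 = 11·74 + 3
13: 817 = 13·62 + 11
17: 817 = 17·48 + 1
19: 817 = 19·43

19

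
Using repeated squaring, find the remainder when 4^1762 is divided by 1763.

508

4^1 ≡ 4 (mod 1763)
4^2 ≡ 4^2 = 16 ≡ 16 (mod 1763)
4^4 ≡ 16^2 = 256 ≡ 256 (mod 1763)
4^8 ≡ 256^2 = 65536 ≡ 305 (mod 1763)
4^16 ≡ 305^2 = 93025 ≡ 1349 (mod 1763)
4^32 ≡ 1349^2 = 1819801 ≡ 385 (mod 1763)
4^64 ≡ 385^2 = 148225 ≡ 133 (mod 1763)
4^128 ≡ 133^2 = 17689 ≡ 59 (mod 1763)
4^256 ≡ 59^2 = 3481 ≡ 1718 (mod 1763)
4^512 ≡ 1718^2 = 2951524 ≡ 262 (mod 1763)
4^1024 ≡ 262^2 = 68644 ≡ 1650 (mod 1763)
1762 = 1024 + 512 + 128 + 64 + 32 + 2 in binary powers of 2.
So 4^1762 ≡ 1650 · 262 · 59 · 133 · 385 · 16 ≡ 508 (mod 1763).
Since 508 ≠ 1, base 4 is a Fermat witness: 1763 is composite.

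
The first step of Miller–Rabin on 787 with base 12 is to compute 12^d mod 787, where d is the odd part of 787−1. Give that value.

787 − 1 = 786 = 2^1 · 393, so d = 393.
12^1 ≡ 12 (mod 787)
12^2 ≡ 12^2 = 144 ≡ 144 (mod 787)
12^4 ≡ 144^2 = 20736 ≡ 274 (mod 787)
12^8 ≡ 274^2 = 75076 ≡ 311 (mod 787)
12^16 ≡ 311^2 = 96721 ≡ 707 (mod 787)
12^32 ≡ 707^2 = 499849 ≡ 104 (mod 787)
12^64 ≡ 104^2 = 10816 ≡ 585 (mod 787)
12^128 ≡ 585^2 = 342225 ≡ 667 (mod 787)
12^256 ≡ 667^2 = 444889 ≡ 234 (mod 787)
393 = 256 + 128 + 8 + 1 in binary powers of 2.
So 12^393 ≡ 234 · 667 · 311 · 12 ≡ 786 (mod 787).
Since 12^d ≡ 786 (mod 787), base 12 does not prove 787 composite.

786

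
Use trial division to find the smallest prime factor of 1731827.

59

1731827 is odd.
Digit sum 29, not divisible by 3.
Ends in 7: not divisible by 5.
7: 1731827 = 7·247403 + 6
11: 1731827 = 11·157438 + 9
13: 1731827 = 13·133217 + 6
17: 1731827 = 17·101872 + 3
19: 1731827 = 19·91148 + 15
23: 1731827 = 23·75296 + 19
29: 1731827 = 29·59718 + 5
31: 1731827 = 31·55865 + 12
37: 1731827 = 37·46806 + 5
41: 1731827 = 41·42239 + 28
43: 1731827 = 43·40275 + 2
47: 1731827 = 47·36847 + 18
53: 1731827 = 53·32675 + 52
59: 1731827 = 59·29353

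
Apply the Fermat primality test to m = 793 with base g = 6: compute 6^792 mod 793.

508

6^1 ≡ 6 (mod 793)
6^2 ≡ 6^2 = 36 ≡ 36 (mod 793)
6^4 ≡ 36^2 = 1296 ≡ 503 (mod 793)
6^8 ≡ 503^2 = 253009 ≡ 42 (mod 793)
6^16 ≡ 42^2 = 1764 ≡ 178 (mod 793)
6^32 ≡ 178^2 = 31684 ≡ 757 (mod 793)
6^64 ≡ 757^2 = 573049 ≡ 503 (mod 793)
6^128 ≡ 503^2 = 253009 ≡ 42 (mod 793)
6^256 ≡ 42^2 = 1764 ≡ 178 (mod 793)
6^512 ≡ 178^2 = 31684 ≡ 757 (mod 793)
792 = 512 + 256 + 16 + 8 in binary powers of 2.
So 6^792 ≡ 757 · 178 · 178 · 42 ≡ 508 (mod 793).
Since 508 ≠ 1, base 6 is a Fermat witness: 793 is composite.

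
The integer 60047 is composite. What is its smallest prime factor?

60047 is odd.
Digit sum 17, not divisible by 3.
Ends in 7: not divisible by 5.
7: 60047 = 7·8578 + 1
11: 60047 = 11·5458 + 9
13: 60047 = 13·4619

13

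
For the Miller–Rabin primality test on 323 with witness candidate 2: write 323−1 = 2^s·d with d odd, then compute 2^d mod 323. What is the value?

323 − 1 = 322 = 2^1 · 161, so d = 161.
2^1 ≡ 2 (mod 323)
2^2 ≡ 2^2 = 4 ≡ 4 (mod 323)
2^4 ≡ 4^2 = 16 ≡ 16 (mod 323)
2^8 ≡ 16^2 = 256 ≡ 256 (mod 323)
2^16 ≡ 256^2 = 65536 ≡ 290 (mod 323)
2^32 ≡ 290^2 = 84100 ≡ 120 (mod 323)
2^64 ≡ 120^2 = 14400 ≡ 188 (mod 323)
2^128 ≡ 188^2 = 35344 ≡ 137 (mod 323)
161 = 128 + 32 + 1 in binary powers of 2.
So 2^161 ≡ 137 · 120 · 2 ≡ 257 (mod 323).
Squaring chain: 257; never reaches −1, so base 2 is a Miller–Rabin witness that 323 is composite.

257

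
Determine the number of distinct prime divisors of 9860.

9860 = 2^2 · 2465
2465 = 5 · 493
493 = 17 · 29
9860 = 2^2 · 5 · 17 · 29, which has 4 distinct prime factors.

4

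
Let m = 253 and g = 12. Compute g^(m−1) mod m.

232

12^1 ≡ 12 (mod 253)
12^2 ≡ 12^2 = 144 ≡ 144 (mod 253)
12^4 ≡ 144^2 = 20736 ≡ 243 (mod 253)
12^8 ≡ 243^2 = 59049 ≡ 100 (mod 253)
12^16 ≡ 100^2 = 10000 ≡ 133 (mod 253)
12^32 ≡ 133^2 = 17689 ≡ 232 (mod 253)
12^64 ≡ 232^2 = 53824 ≡ 188 (mod 253)
12^128 ≡ 188^2 = 35344 ≡ 177 (mod 253)
252 = 128 + 64 + 32 + 16 + 8 + 4 in binary powers of 2.
So 12^252 ≡ 177 · 188 · 232 · 133 · 100 · 243 ≡ 232 (mod 253).
Since 232 ≠ 1, base 12 is a Fermat witness: 253 is composite.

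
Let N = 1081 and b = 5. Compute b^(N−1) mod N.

968

5^1 ≡ 5 (mod 1081)
5^2 ≡ 5^2 = 25 ≡ 25 (mod 1081)
5^4 ≡ 25^2 = 625 ≡ 625 (mod 1081)
5^8 ≡ 625^2 = 390625 ≡ 384 (mod 1081)
5^16 ≡ 384^2 = 147456 ≡ 440 (mod 1081)
5^32 ≡ 440^2 = 193600 ≡ 101 (mod 1081)
5^64 ≡ 101^2 = 10201 ≡ 472 (mod 1081)
5^128 ≡ 472^2 = 222784 ≡ 98 (mod 1081)
5^256 ≡ 98^2 = 9604 ≡ 956 (mod 1081)
5^512 ≡ 956^2 = 913936 ≡ 491 (mod 1081)
5^1024 ≡ 491^2 = 241081 ≡ 18 (mod 1081)
1080 = 1024 + 32 + 16 + 8 in binary powers of 2.
So 5^1080 ≡ 18 · 101 · 440 · 384 ≡ 968 (mod 1081).
Since 968 ≠ 1, base 5 is a Fermat witness: 1081 is composite.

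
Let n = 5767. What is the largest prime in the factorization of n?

5767 = 73 · 79
79 is prime.
So 5767 = 73 · 79; the largest prime factor is 79.

79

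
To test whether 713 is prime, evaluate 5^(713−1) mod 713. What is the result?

315

5^1 ≡ 5 (mod 713)
5^2 ≡ 5^2 = 25 ≡ 25 (mod 713)
5^4 ≡ 25^2 = 625 ≡ 625 (mod 713)
5^8 ≡ 625^2 = 390625 ≡ 614 (mod 713)
5^16 ≡ 614^2 = 376996 ≡ 532 (mod 713)
5^32 ≡ 532^2 = 283024 ≡ 676 (mod 713)
5^64 ≡ 676^2 = 456976 ≡ 656 (mod 713)
5^128 ≡ 656^2 = 430336 ≡ 397 (mod 713)
5^256 ≡ 397^2 = 157609 ≡ 36 (mod 713)
5^512 ≡ 36^2 = 1296 ≡ 583 (mod 713)
712 = 512 + 128 + 64 + 8 in binary powers of 2.
So 5^712 ≡ 583 · 397 · 656 · 614 ≡ 315 (mod 713).
Since 315 ≠ 1, base 5 is a Fermat witness: 713 is composite.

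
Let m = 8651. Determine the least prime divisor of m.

8651 is odd.
Digit sum 20, not divisible by 3.
Ends in 1: not divisible by 5.
7: 8651 = 7·1235 + 6
11: 8651 = 11·786 + 5
13: 8651 = 13·665 + 6
17: 8651 = 17·508 + 15
19: 8651 = 19·455 + 6
23: 8651 = 23·376 + 3
29: 8651 = 29·298 + 9
31: 8651 = 31·279 + 2
37: 8651 = 37·233 + 30
41: 8651 = 41·211

41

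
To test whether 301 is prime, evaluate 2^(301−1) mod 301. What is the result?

64

2^1 ≡ 2 (mod 301)
2^2 ≡ 2^2 = 4 ≡ 4 (mod 301)
2^4 ≡ 4^2 = 16 ≡ 16 (mod 301)
2^8 ≡ 16^2 = 256 ≡ 256 (mod 301)
2^16 ≡ 256^2 = 65536 ≡ 219 (mod 301)
2^32 ≡ 219^2 = 47961 ≡ 102 (mod 301)
2^64 ≡ 102^2 = 10404 ≡ 170 (mod 301)
2^128 ≡ 170^2 = 28900 ≡ 4 (mod 301)
2^256 ≡ 4^2 = 16 ≡ 16 (mod 301)
300 = 256 + 32 + 8 + 4 in binary powers of 2.
So 2^300 ≡ 16 · 102 · 256 · 16 ≡ 64 (mod 301).
Since 64 ≠ 1, base 2 is a Fermat witness: 301 is composite.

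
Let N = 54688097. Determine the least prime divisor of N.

54688097 is odd.
Digit sum 47, not divisible by 3.
Ends in 7: not divisible by 5.
7: 54688097 = 7·7812585 + 2
11: 54688097 = 11·4971645 + 2
13: 54688097 = 13·4206776 + 9
17: 54688097 = 17·3216946 + 15
19: 54688097 = 19·2878320 + 17
23: 54688097 = 23·2377743 + 8
29: 54688097 = 29·1885796 + 13
31: 54688097 = 31·1764132 + 5
37: 54688097 = 37·1478056 + 25
41: 54688097 = 41·1333856 + 1
43: 54688097 = 43·1271816 + 9
47: 54688097 = 47·1163576 + 25
53: 54688097 = 53·1031850 + 47
59: 54688097 = 59·926916 + 53
61: 54688097 = 61·896526 + 11
67: 54688097 = 67·816240 + 17
71: 54688097 = 71·770254 + 63
73: 54688097 = 73·749152 + 1
79: 54688097 = 79·692254 + 31
83: 54688097 = 83·658892 + 61
89: 54688097 = 89·614473

89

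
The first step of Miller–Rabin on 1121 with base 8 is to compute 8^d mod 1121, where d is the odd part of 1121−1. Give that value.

1121 − 1 = 1120 = 2^5 · 35, so d = 35.
8^1 ≡ 8 (mod 1121)
8^2 ≡ 8^2 = 64 ≡ 64 (mod 1121)
8^4 ≡ 64^2 = 4096 ≡ 733 (mod 1121)
8^8 ≡ 733^2 = 537289 ≡ 330 (mod 1121)
8^16 ≡ 330^2 = 108900 ≡ 163 (mod 1121)
8^32 ≡ 163^2 = 26569 ≡ 786 (mod 1121)
35 = 32 + 2 + 1 in binary powers of 2.
So 8^35 ≡ 786 · 64 · 8 ≡ 1114 (mod 1121).
Squaring chain: 1114 → 49 → 159 → 619 → 900; never reaches −1, so base 8 is a Miller–Rabin witness that 1121 is composite.

1114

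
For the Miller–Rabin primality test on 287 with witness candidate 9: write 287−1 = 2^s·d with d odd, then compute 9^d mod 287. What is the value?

32

287 − 1 = 286 = 2^1 · 143, so d = 143.
9^1 ≡ 9 (mod 287)
9^2 ≡ 9^2 = 81 ≡ 81 (mod 287)
9^4 ≡ 81^2 = 6561 ≡ 247 (mod 287)
9^8 ≡ 247^2 = 61009 ≡ 165 (mod 287)
9^16 ≡ 165^2 = 27225 ≡ 247 (mod 287)
9^32 ≡ 247^2 = 61009 ≡ 165 (mod 287)
9^64 ≡ 165^2 = 27225 ≡ 247 (mod 287)
9^128 ≡ 247^2 = 61009 ≡ 165 (mod 287)
143 = 128 + 8 + 4 + 2 + 1 in binary powers of 2.
So 9^143 ≡ 165 · 165 · 247 · 81 · 9 ≡ 32 (mod 287).
Squaring chain: 32; never reaches −1, so base 9 is a Miller–Rabin witness that 287 is composite.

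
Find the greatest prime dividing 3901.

83

3901 = 47 · 83
83 is prime.
So 3901 = 47 · 83; the largest prime factor is 83.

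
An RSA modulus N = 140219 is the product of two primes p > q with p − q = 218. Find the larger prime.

Since p = q + 218, we have 140219 = q(q + 218), so q² + 218q − 140219 = 0.
Discriminant: 218² + 4·140219 = 47524 + 560876 = 608400; √608400 = 780.
q = (−218 + 780)/2 = 281, and p = q + 218 = 499.
Check: 281 · 499 = 140219.

499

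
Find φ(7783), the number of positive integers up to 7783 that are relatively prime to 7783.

Factor: 7783 = 43 · 181.
φ(7783) = (43−1) · (181−1) = 42 · 180 = 7560.

7560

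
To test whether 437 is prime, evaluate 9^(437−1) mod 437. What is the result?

9^1 ≡ 9 (mod 437)
9^2 ≡ 9^2 = 81 ≡ 81 (mod 437)
9^4 ≡ 81^2 = 6561 ≡ 6 (mod 437)
9^8 ≡ 6^2 = 36 ≡ 36 (mod 437)
9^16 ≡ 36^2 = 1296 ≡ 422 (mod 437)
9^32 ≡ 422^2 = 178084 ≡ 225 (mod 437)
9^64 ≡ 225^2 = 50625 ≡ 370 (mod 437)
9^128 ≡ 370^2 = 136900 ≡ 119 (mod 437)
9^256 ≡ 119^2 = 14161 ≡ 177 (mod 437)
436 = 256 + 128 + 32 + 16 + 4 in binary powers of 2.
So 9^436 ≡ 177 · 119 · 225 · 422 · 6 ≡ 234 (mod 437).
Since 234 ≠ 1, base 9 is a Fermat witness: 437 is composite.

234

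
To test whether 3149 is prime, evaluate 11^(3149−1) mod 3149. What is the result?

11^1 ≡ 11 (mod 3149)
11^2 ≡ 11^2 = 121 ≡ 121 (mod 3149)
11^4 ≡ 121^2 = 14641 ≡ 2045 (mod 3149)
11^8 ≡ 2045^2 = 4182025 ≡ 153 (mod 3149)
11^16 ≡ 153^2 = 23409 ≡ 1366 (mod 3149)
11^32 ≡ 1366^2 = 1865956 ≡ 1748 (mod 3149)
11^64 ≡ 1748^2 = 3055504 ≡ 974 (mod 3149)
11^128 ≡ 974^2 = 948676 ≡ 827 (mod 3149)
11^256 ≡ 827^2 = 683929 ≡ 596 (mod 3149)
11^512 ≡ 596^2 = 355216 ≡ 2528 (mod 3149)
11^1024 ≡ 2528^2 = 6390784 ≡ 1463 (mod 3149)
11^2048 ≡ 1463^2 = 2140369 ≡ 2198 (mod 3149)
3148 = 2048 + 1024 + 64 + 8 + 4 in binary powers of 2.
So 11^3148 ≡ 2198 · 1463 · 974 · 153 · 2045 ≡ 1529 (mod 3149).
Since 1529 ≠ 1, base 11 is a Fermat witness: 3149 is composite.

1529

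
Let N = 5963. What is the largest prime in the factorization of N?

5963 = 67 · 89
89 is prime.
So 5963 = 67 · 89; the largest prime factor is 89.

89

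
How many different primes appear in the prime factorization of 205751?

205751 = 7^2 · 4199
4199 = 13 · 323
323 = 17 · 19
205751 = 7^2 · 13 · 17 · 19, which has 4 distinct prime factors.

4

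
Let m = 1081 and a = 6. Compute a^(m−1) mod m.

243

6^1 ≡ 6 (mod 1081)
6^2 ≡ 6^2 = 36 ≡ 36 (mod 1081)
6^4 ≡ 36^2 = 1296 ≡ 215 (mod 1081)
6^8 ≡ 215^2 = 46225 ≡ 823 (mod 1081)
6^16 ≡ 823^2 = 677329 ≡ 623 (mod 1081)
6^32 ≡ 623^2 = 388129 ≡ 50 (mod 1081)
6^64 ≡ 50^2 = 2500 ≡ 338 (mod 1081)
6^128 ≡ 338^2 = 114244 ≡ 739 (mod 1081)
6^256 ≡ 739^2 = 546121 ≡ 216 (mod 1081)
6^512 ≡ 216^2 = 46656 ≡ 173 (mod 1081)
6^1024 ≡ 173^2 = 29929 ≡ 742 (mod 1081)
1080 = 1024 + 32 + 16 + 8 in binary powers of 2.
So 6^1080 ≡ 742 · 50 · 623 · 823 ≡ 243 (mod 1081).
Since 243 ≠ 1, base 6 is a Fermat witness: 1081 is composite.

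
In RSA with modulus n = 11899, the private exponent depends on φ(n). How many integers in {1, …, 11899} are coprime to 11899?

11664

Factor: 11899 = 73 · 163.
φ(11899) = (73−1) · (163−1) = 72 · 162 = 11664.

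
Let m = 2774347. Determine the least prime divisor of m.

41

2774347 is odd.
Digit sum 34, not divisible by 3.
Ends in 7: not divisible by 5.
7: 2774347 = 7·396335 + 2
11: 2774347 = 11·252213 + 4
13: 2774347 = 13·213411 + 4
17: 2774347 = 17·163196 + 15
19: 2774347 = 19·146018 + 5
23: 2774347 = 23·120623 + 18
29: 2774347 = 29·95667 + 4
31: 2774347 = 31·89495 + 2
37: 2774347 = 37·74982 + 13
41: 2774347 = 41·67667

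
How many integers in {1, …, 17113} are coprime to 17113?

16848

Factor: 17113 = 109 · 157.
φ(17113) = (109−1) · (157−1) = 108 · 156 = 16848.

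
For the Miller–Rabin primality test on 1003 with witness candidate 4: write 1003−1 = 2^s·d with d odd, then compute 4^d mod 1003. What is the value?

1003 − 1 = 1002 = 2^1 · 501, so d = 501.
4^1 ≡ 4 (mod 1003)
4^2 ≡ 4^2 = 16 ≡ 16 (mod 1003)
4^4 ≡ 16^2 = 256 ≡ 256 (mod 1003)
4^8 ≡ 256^2 = 65536 ≡ 341 (mod 1003)
4^16 ≡ 341^2 = 116281 ≡ 936 (mod 1003)
4^32 ≡ 936^2 = 876096 ≡ 477 (mod 1003)
4^64 ≡ 477^2 = 227529 ≡ 851 (mod 1003)
4^128 ≡ 851^2 = 724201 ≡ 35 (mod 1003)
4^256 ≡ 35^2 = 1225 ≡ 222 (mod 1003)
501 = 256 + 128 + 64 + 32 + 16 + 4 + 1 in binary powers of 2.
So 4^501 ≡ 222 · 35 · 851 · 477 · 936 · 256 · 4 ≡ 990 (mod 1003).
Squaring chain: 990; never reaches −1, so base 4 is a Miller–Rabin witness that 1003 is composite.

990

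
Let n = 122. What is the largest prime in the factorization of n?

122 = 2 · 61
61 is prime.
So 122 = 2 · 61; the largest prime factor is 61.

61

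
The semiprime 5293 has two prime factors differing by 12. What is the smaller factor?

67

Since p = q + 12, we have 5293 = q(q + 12), so q² + 12q − 5293 = 0.
Discriminant: 12² + 4·5293 = 144 + 21172 = 21316; √21316 = 146.
q = (−12 + 146)/2 = 67, and p = q + 12 = 79.
Check: 67 · 79 = 5293.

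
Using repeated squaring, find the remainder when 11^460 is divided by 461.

1

11^1 ≡ 11 (mod 461)
11^2 ≡ 11^2 = 121 ≡ 121 (mod 461)
11^4 ≡ 121^2 = 14641 ≡ 350 (mod 461)
11^8 ≡ 350^2 = 122500 ≡ 335 (mod 461)
11^16 ≡ 335^2 = 112225 ≡ 202 (mod 461)
11^32 ≡ 202^2 = 40804 ≡ 236 (mod 461)
11^64 ≡ 236^2 = 55696 ≡ 376 (mod 461)
11^128 ≡ 376^2 = 141376 ≡ 310 (mod 461)
11^256 ≡ 310^2 = 96100 ≡ 212 (mod 461)
460 = 256 + 128 + 64 + 8 + 4 in binary powers of 2.
So 11^460 ≡ 212 · 310 · 376 · 335 · 350 ≡ 1 (mod 461).
Since the result is 1, base 11 gives no evidence that 461 is composite.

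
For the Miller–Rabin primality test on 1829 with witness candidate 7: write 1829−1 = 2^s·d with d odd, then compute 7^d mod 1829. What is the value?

1829 − 1 = 1828 = 2^2 · 457, so d = 457.
7^1 ≡ 7 (mod 1829)
7^2 ≡ 7^2 = 49 ≡ 49 (mod 1829)
7^4 ≡ 49^2 = 2401 ≡ 572 (mod 1829)
7^8 ≡ 572^2 = 327184 ≡ 1622 (mod 1829)
7^16 ≡ 1622^2 = 2630884 ≡ 782 (mod 1829)
7^32 ≡ 782^2 = 611524 ≡ 638 (mod 1829)
7^64 ≡ 638^2 = 407044 ≡ 1006 (mod 1829)
7^128 ≡ 1006^2 = 1012036 ≡ 599 (mod 1829)
7^256 ≡ 599^2 = 358801 ≡ 317 (mod 1829)
457 = 256 + 128 + 64 + 8 + 1 in binary powers of 2.
So 7^457 ≡ 317 · 599 · 1006 · 1622 · 7 ≡ 989 (mod 1829).
Squaring chain: 989 → 1435; never reaches −1, so base 7 is a Miller–Rabin witness that 1829 is composite.

989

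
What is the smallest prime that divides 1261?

1261 is odd.
Digit sum 10, not divisible by 3.
Ends in 1: not divisible by 5.
7: 1261 = 7·180 + 1
11: 1261 = 11·114 + 7
13: 1261 = 13·97

13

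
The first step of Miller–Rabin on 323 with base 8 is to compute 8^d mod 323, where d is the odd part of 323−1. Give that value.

297

323 − 1 = 322 = 2^1 · 161, so d = 161.
8^1 ≡ 8 (mod 323)
8^2 ≡ 8^2 = 64 ≡ 64 (mod 323)
8^4 ≡ 64^2 = 4096 ≡ 220 (mod 323)
8^8 ≡ 220^2 = 48400 ≡ 273 (mod 323)
8^16 ≡ 273^2 = 74529 ≡ 239 (mod 323)
8^32 ≡ 239^2 = 57121 ≡ 273 (mod 323)
8^64 ≡ 273^2 = 74529 ≡ 239 (mod 323)
8^128 ≡ 239^2 = 57121 ≡ 273 (mod 323)
161 = 128 + 32 + 1 in binary powers of 2.
So 8^161 ≡ 273 · 273 · 8 ≡ 297 (mod 323).
Squaring chain: 297; never reaches −1, so base 8 is a Miller–Rabin witness that 323 is composite.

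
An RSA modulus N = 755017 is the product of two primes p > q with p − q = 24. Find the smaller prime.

857

Since p = q + 24, we have 755017 = q(q + 24), so q² + 24q − 755017 = 0.
Discriminant: 24² + 4·755017 = 576 + 3020068 = 3020644; √3020644 = 1738.
q = (−24 + 1738)/2 = 857, and p = q + 24 = 881.
Check: 857 · 881 = 755017.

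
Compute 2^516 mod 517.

460

2^1 ≡ 2 (mod 517)
2^2 ≡ 2^2 = 4 ≡ 4 (mod 517)
2^4 ≡ 4^2 = 16 ≡ 16 (mod 517)
2^8 ≡ 16^2 = 256 ≡ 256 (mod 517)
2^16 ≡ 256^2 = 65536 ≡ 394 (mod 517)
2^32 ≡ 394^2 = 155236 ≡ 136 (mod 517)
2^64 ≡ 136^2 = 18496 ≡ 401 (mod 517)
2^128 ≡ 401^2 = 160801 ≡ 14 (mod 517)
2^256 ≡ 14^2 = 196 ≡ 196 (mod 517)
2^512 ≡ 196^2 = 38416 ≡ 158 (mod 517)
516 = 512 + 4 in binary powers of 2.
So 2^516 ≡ 158 · 16 ≡ 460 (mod 517).
Since 460 ≠ 1, base 2 is a Fermat witness: 517 is composite.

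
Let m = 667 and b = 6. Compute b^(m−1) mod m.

6^1 ≡ 6 (mod 667)
6^2 ≡ 6^2 = 36 ≡ 36 (mod 667)
6^4 ≡ 36^2 = 1296 ≡ 629 (mod 667)
6^8 ≡ 629^2 = 395641 ≡ 110 (mod 667)
6^16 ≡ 110^2 = 12100 ≡ 94 (mod 667)
6^32 ≡ 94^2 = 8836 ≡ 165 (mod 667)
6^64 ≡ 165^2 = 27225 ≡ 545 (mod 667)
6^128 ≡ 545^2 = 297025 ≡ 210 (mod 667)
6^256 ≡ 210^2 = 44100 ≡ 78 (mod 667)
6^512 ≡ 78^2 = 6084 ≡ 81 (mod 667)
666 = 512 + 128 + 16 + 8 + 2 in binary powers of 2.
So 6^666 ≡ 81 · 210 · 94 · 110 · 36 ≡ 81 (mod 667).
Since 81 ≠ 1, base 6 is a Fermat witness: 667 is composite.

81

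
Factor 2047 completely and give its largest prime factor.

2047 = 23 · 89
89 is prime.
So 2047 = 23 · 89; the largest prime factor is 89.

89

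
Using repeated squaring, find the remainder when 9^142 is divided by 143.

48

9^1 ≡ 9 (mod 143)
9^2 ≡ 9^2 = 81 ≡ 81 (mod 143)
9^4 ≡ 81^2 = 6561 ≡ 126 (mod 143)
9^8 ≡ 126^2 = 15876 ≡ 3 (mod 143)
9^16 ≡ 3^2 = 9 ≡ 9 (mod 143)
9^32 ≡ 9^2 = 81 ≡ 81 (mod 143)
9^64 ≡ 81^2 = 6561 ≡ 126 (mod 143)
9^128 ≡ 126^2 = 15876 ≡ 3 (mod 143)
142 = 128 + 8 + 4 + 2 in binary powers of 2.
So 9^142 ≡ 3 · 3 · 126 · 81 ≡ 48 (mod 143).
Since 48 ≠ 1, base 9 is a Fermat witness: 143 is composite.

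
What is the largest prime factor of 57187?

57187 = 13 · 4399
4399 = 53 · 83
83 is prime.
So 57187 = 13 · 53 · 83; the largest prime factor is 83.

83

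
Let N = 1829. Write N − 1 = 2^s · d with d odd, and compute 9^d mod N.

1405

1829 − 1 = 1828 = 2^2 · 457, so d = 457.
9^1 ≡ 9 (mod 1829)
9^2 ≡ 9^2 = 81 ≡ 81 (mod 1829)
9^4 ≡ 81^2 = 6561 ≡ 1074 (mod 1829)
9^8 ≡ 1074^2 = 1153476 ≡ 1206 (mod 1829)
9^16 ≡ 1206^2 = 1454436 ≡ 381 (mod 1829)
9^32 ≡ 381^2 = 145161 ≡ 670 (mod 1829)
9^64 ≡ 670^2 = 448900 ≡ 795 (mod 1829)
9^128 ≡ 795^2 = 632025 ≡ 1020 (mod 1829)
9^256 ≡ 1020^2 = 1040400 ≡ 1528 (mod 1829)
457 = 256 + 128 + 64 + 8 + 1 in binary powers of 2.
So 9^457 ≡ 1528 · 1020 · 795 · 1206 · 9 ≡ 1405 (mod 1829).
Squaring chain: 1405 → 534; never reaches −1, so base 9 is a Miller–Rabin witness that 1829 is composite.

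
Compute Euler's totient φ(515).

408

Factor: 515 = 5 · 103.
φ(515) = (5−1) · (103−1) = 4 · 102 = 408.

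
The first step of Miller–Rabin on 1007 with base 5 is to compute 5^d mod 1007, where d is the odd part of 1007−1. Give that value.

1007 − 1 = 1006 = 2^1 · 503, so d = 503.
5^1 ≡ 5 (mod 1007)
5^2 ≡ 5^2 = 25 ≡ 25 (mod 1007)
5^4 ≡ 25^2 = 625 ≡ 625 (mod 1007)
5^8 ≡ 625^2 = 390625 ≡ 916 (mod 1007)
5^16 ≡ 916^2 = 839056 ≡ 225 (mod 1007)
5^32 ≡ 225^2 = 50625 ≡ 275 (mod 1007)
5^64 ≡ 275^2 = 75625 ≡ 100 (mod 1007)
5^128 ≡ 100^2 = 10000 ≡ 937 (mod 1007)
5^256 ≡ 937^2 = 877969 ≡ 872 (mod 1007)
503 = 256 + 128 + 64 + 32 + 16 + 4 + 2 + 1 in binary powers of 2.
So 5^503 ≡ 872 · 937 · 100 · 275 · 225 · 625 · 25 · 5 ≡ 137 (mod 1007).
Squaring chain: 137; never reaches −1, so base 5 is a Miller–Rabin witness that 1007 is composite.

137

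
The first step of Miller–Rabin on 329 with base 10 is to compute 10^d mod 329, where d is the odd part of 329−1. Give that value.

329 − 1 = 328 = 2^3 · 41, so d = 41.
10^1 ≡ 10 (mod 329)
10^2 ≡ 10^2 = 100 ≡ 100 (mod 329)
10^4 ≡ 100^2 = 10000 ≡ 130 (mod 329)
10^8 ≡ 130^2 = 16900 ≡ 121 (mod 329)
10^16 ≡ 121^2 = 14641 ≡ 165 (mod 329)
10^32 ≡ 165^2 = 27225 ≡ 247 (mod 329)
41 = 32 + 8 + 1 in binary powers of 2.
So 10^41 ≡ 247 · 121 · 10 ≡ 138 (mod 329).
Squaring chain: 138 → 291 → 128; never reaches −1, so base 10 is a Miller–Rabin witness that 329 is composite.

138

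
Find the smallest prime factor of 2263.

2263 is odd.
Digit sum 13, not divisible by 3.
Ends in 3: not divisible by 5.
7: 2263 = 7·323 + 2
11: 2263 = 11·205 + 8
13: 2263 = 13·174 + 1
17: 2263 = 17·133 + 2
19: 2263 = 19·119 + 2
23: 2263 = 23·98 + 9
29: 2263 = 29·78 + 1
31: 2263 = 31·73

31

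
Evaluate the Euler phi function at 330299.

Factor: 330299 = 37 · 79 · 113.
φ(330299) = (37−1) · (79−1) · (113−1) = 36 · 78 · 112 = 314496.

314496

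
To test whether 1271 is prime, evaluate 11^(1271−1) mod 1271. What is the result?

811

11^1 ≡ 11 (mod 1271)
11^2 ≡ 11^2 = 121 ≡ 121 (mod 1271)
11^4 ≡ 121^2 = 14641 ≡ 660 (mod 1271)
11^8 ≡ 660^2 = 435600 ≡ 918 (mod 1271)
11^16 ≡ 918^2 = 842724 ≡ 51 (mod 1271)
11^32 ≡ 51^2 = 2601 ≡ 59 (mod 1271)
11^64 ≡ 59^2 = 3481 ≡ 939 (mod 1271)
11^128 ≡ 939^2 = 881721 ≡ 918 (mod 1271)
11^256 ≡ 918^2 = 842724 ≡ 51 (mod 1271)
11^512 ≡ 51^2 = 2601 ≡ 59 (mod 1271)
11^1024 ≡ 59^2 = 3481 ≡ 939 (mod 1271)
1270 = 1024 + 128 + 64 + 32 + 16 + 4 + 2 in binary powers of 2.
So 11^1270 ≡ 939 · 918 · 939 · 59 · 51 · 660 · 121 ≡ 811 (mod 1271).
Since 811 ≠ 1, base 11 is a Fermat witness: 1271 is composite.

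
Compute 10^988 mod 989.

440

10^1 ≡ 10 (mod 989)
10^2 ≡ 10^2 = 100 ≡ 100 (mod 989)
10^4 ≡ 100^2 = 10000 ≡ 110 (mod 989)
10^8 ≡ 110^2 = 12100 ≡ 232 (mod 989)
10^16 ≡ 232^2 = 53824 ≡ 418 (mod 989)
10^32 ≡ 418^2 = 174724 ≡ 660 (mod 989)
10^64 ≡ 660^2 = 435600 ≡ 440 (mod 989)
10^128 ≡ 440^2 = 193600 ≡ 745 (mod 989)
10^256 ≡ 745^2 = 555025 ≡ 196 (mod 989)
10^512 ≡ 196^2 = 38416 ≡ 834 (mod 989)
988 = 512 + 256 + 128 + 64 + 16 + 8 + 4 in binary powers of 2.
So 10^988 ≡ 834 · 196 · 745 · 440 · 418 · 232 · 110 ≡ 440 (mod 989).
Since 440 ≠ 1, base 10 is a Fermat witness: 989 is composite.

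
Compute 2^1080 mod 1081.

2^1 ≡ 2 (mod 1081)
2^2 ≡ 2^2 = 4 ≡ 4 (mod 1081)
2^4 ≡ 4^2 = 16 ≡ 16 (mod 1081)
2^8 ≡ 16^2 = 256 ≡ 256 (mod 1081)
2^16 ≡ 256^2 = 65536 ≡ 676 (mod 1081)
2^32 ≡ 676^2 = 456976 ≡ 794 (mod 1081)
2^64 ≡ 794^2 = 630436 ≡ 213 (mod 1081)
2^128 ≡ 213^2 = 45369 ≡ 1048 (mod 1081)
2^256 ≡ 1048^2 = 1098304 ≡ 8 (mod 1081)
2^512 ≡ 8^2 = 64 ≡ 64 (mod 1081)
2^1024 ≡ 64^2 = 4096 ≡ 853 (mod 1081)
1080 = 1024 + 32 + 16 + 8 in binary powers of 2.
So 2^1080 ≡ 853 · 794 · 676 · 256 ≡ 165 (mod 1081).
Since 165 ≠ 1, base 2 is a Fermat witness: 1081 is composite.

165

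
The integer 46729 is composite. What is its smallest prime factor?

46729 is odd.
Digit sum 28, not divisible by 3.
Ends in 9: not divisible by 5.
7: 46729 = 7·6675 + 4
11: 46729 = 11·4248 + 1
13: 46729 = 13·3594 + 7
17: 46729 = 17·2748 + 13
19: 46729 = 19·2459 + 8
23: 46729 = 23·2031 + 16
29: 46729 = 29·1611 + 10
31: 46729 = 31·1507 + 12
37: 46729 = 37·1262 + 35
41: 46729 = 41·1139 + 30
43: 46729 = 43·1086 + 31
47: 46729 = 47·994 + 11
53: 46729 = 53·881 + 36
59: 46729 = 59·792 + 1
61: 46729 = 61·766 + 3
67: 46729 = 67·697 + 30
71: 46729 = 71·658 + 11
73: 46729 = 73·640 + 9
79: 46729 = 79·591 + 40
83: 46729 = 83·563

83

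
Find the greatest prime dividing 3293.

3293 = 37 · 89
89 is prime.
So 3293 = 37 · 89; the largest prime factor is 89.

89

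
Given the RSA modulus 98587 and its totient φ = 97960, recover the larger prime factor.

φ(n) = (p−1)(q−1) = n − (p+q) + 1, so p + q = 98587 − 97960 + 1 = 628.
p and q are the roots of t² − 628t + 98587 = 0.
Discriminant: 628² − 4·98587 = 394384 − 394348 = 36; √36 = 6.
q = (628 − 6)/2 = 311, p = (628 + 6)/2 = 317.
Check: 311 · 317 = 98587.

317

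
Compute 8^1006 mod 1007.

163

8^1 ≡ 8 (mod 1007)
8^2 ≡ 8^2 = 64 ≡ 64 (mod 1007)
8^4 ≡ 64^2 = 4096 ≡ 68 (mod 1007)
8^8 ≡ 68^2 = 4624 ≡ 596 (mod 1007)
8^16 ≡ 596^2 = 355216 ≡ 752 (mod 1007)
8^32 ≡ 752^2 = 565504 ≡ 577 (mod 1007)
8^64 ≡ 577^2 = 332929 ≡ 619 (mod 1007)
8^128 ≡ 619^2 = 383161 ≡ 501 (mod 1007)
8^256 ≡ 501^2 = 251001 ≡ 258 (mod 1007)
8^512 ≡ 258^2 = 66564 ≡ 102 (mod 1007)
1006 = 512 + 256 + 128 + 64 + 32 + 8 + 4 + 2 in binary powers of 2.
So 8^1006 ≡ 102 · 258 · 501 · 619 · 577 · 596 · 68 · 64 ≡ 163 (mod 1007).
Since 163 ≠ 1, base 8 is a Fermat witness: 1007 is composite.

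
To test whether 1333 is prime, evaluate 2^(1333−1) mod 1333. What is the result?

4

2^1 ≡ 2 (mod 1333)
2^2 ≡ 2^2 = 4 ≡ 4 (mod 1333)
2^4 ≡ 4^2 = 16 ≡ 16 (mod 1333)
2^8 ≡ 16^2 = 256 ≡ 256 (mod 1333)
2^16 ≡ 256^2 = 65536 ≡ 219 (mod 1333)
2^32 ≡ 219^2 = 47961 ≡ 1306 (mod 1333)
2^64 ≡ 1306^2 = 1705636 ≡ 729 (mod 1333)
2^128 ≡ 729^2 = 531441 ≡ 907 (mod 1333)
2^256 ≡ 907^2 = 822649 ≡ 188 (mod 1333)
2^512 ≡ 188^2 = 35344 ≡ 686 (mod 1333)
2^1024 ≡ 686^2 = 470596 ≡ 47 (mod 1333)
1332 = 1024 + 256 + 32 + 16 + 4 in binary powers of 2.
So 2^1332 ≡ 47 · 188 · 1306 · 219 · 16 ≡ 4 (mod 1333).
Since 4 ≠ 1, base 2 is a Fermat witness: 1333 is composite.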